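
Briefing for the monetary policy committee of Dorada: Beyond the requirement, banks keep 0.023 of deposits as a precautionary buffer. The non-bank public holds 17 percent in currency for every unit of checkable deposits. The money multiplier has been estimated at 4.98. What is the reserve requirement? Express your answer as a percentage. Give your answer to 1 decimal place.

Using m = 4.98. Since m = (1 + c)/(c + rr + e), the denominator satisfies c + rr + e = (1 + c)/m = (1 + 0.17) / 4.98 ≈ 0.234940.
With c = 0.17 and e = 0.023, the reserve requirement is 0.234940 − 0.17 − 0.023 = 0.04194.

4.2%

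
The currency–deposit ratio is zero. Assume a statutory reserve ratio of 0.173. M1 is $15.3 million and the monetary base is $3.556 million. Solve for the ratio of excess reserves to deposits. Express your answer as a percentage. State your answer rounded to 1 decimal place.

Using m = M/MB = 15.3/3.556 ≈ 4.302587. Since m = (1 + c)/(c + rr + e), the denominator satisfies c + rr + e = (1 + c)/m = (1 + 0) / 4.302587 ≈ 0.232418.
With c = 0 and rr = 0.173, the ratio of excess reserves to deposits is 0.232418 − 0 − 0.173 = 0.059418.

5.9%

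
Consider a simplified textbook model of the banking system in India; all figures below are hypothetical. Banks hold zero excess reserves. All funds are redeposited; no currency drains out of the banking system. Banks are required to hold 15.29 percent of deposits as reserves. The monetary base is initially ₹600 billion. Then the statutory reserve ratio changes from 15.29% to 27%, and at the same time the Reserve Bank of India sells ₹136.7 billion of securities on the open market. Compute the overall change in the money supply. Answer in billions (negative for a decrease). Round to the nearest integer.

-2208 billion

Before: m₁ = 1 / (0.1529) ≈ 6.5402, MB₁ = 600, so M₁ = 6.5402 × 600 = 3924.12 billion.
After: m₂ = 1 / (0.27) ≈ 3.7037, MB₂ = 600 − 136.7 = 463.3, so M₂ = 3.7037 × 463.3 ≈ 1715.9242 billion.
ΔM = M₂ − M₁ = 1715.9242 − 3924.12 = -2208.1958 billion.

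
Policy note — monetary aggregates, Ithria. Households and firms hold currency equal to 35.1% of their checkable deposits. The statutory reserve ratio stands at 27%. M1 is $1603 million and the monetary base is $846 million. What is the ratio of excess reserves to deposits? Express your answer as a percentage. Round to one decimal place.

Using m = M/MB = 1603/846 ≈ 1.894799. Since m = (1 + c)/(c + rr + e), the denominator satisfies c + rr + e = (1 + c)/m = (1 + 0.351) / 1.894799 ≈ 0.713004.
With c = 0.351 and rr = 0.27, the ratio of excess reserves to deposits is 0.713004 − 0.351 − 0.27 = 0.092004.

9.2%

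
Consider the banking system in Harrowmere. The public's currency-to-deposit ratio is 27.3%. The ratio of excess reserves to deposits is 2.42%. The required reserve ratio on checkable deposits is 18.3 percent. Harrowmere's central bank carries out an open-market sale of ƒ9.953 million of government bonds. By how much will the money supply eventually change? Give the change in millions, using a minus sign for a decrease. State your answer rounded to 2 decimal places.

The money multiplier is m = (1 + c) / (rr + e + c) = (1 + 0.273) / (0.183 + 0.0242 + 0.273) ≈ 2.6510.
The sale removes 9.953 million of base, so ΔM = m × ΔMB = 2.6510 × (−9.953) ≈ -26.3854 million.

-26.39 million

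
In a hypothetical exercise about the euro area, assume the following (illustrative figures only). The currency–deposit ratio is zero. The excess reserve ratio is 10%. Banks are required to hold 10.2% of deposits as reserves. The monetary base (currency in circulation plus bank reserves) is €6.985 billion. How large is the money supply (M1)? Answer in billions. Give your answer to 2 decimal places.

The money multiplier is m = 1 / (rr + e) = 1 / (0.102 + 0.1) ≈ 4.9505.
So M = m × MB = 4.9505 × 6.985 ≈ 34.5792 billion.

€34.58 billion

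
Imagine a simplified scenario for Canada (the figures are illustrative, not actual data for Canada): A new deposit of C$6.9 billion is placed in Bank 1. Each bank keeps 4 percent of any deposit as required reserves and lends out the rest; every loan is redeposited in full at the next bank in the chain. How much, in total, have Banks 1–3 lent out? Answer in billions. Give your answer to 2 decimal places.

Bank i lends (1 − rr)^i of the original deposit: Bank 1 lends 6.9·0.9600 = 6.6240, Bank 2 lends 6.9·0.9600² ≈ 6.3590, and so on.
Summing a geometric series: total = 6.9·[0.9600·(1 − 0.9600^3) / (1 − 0.9600)] ≈ 19.0877 billion.

C$19.09 billion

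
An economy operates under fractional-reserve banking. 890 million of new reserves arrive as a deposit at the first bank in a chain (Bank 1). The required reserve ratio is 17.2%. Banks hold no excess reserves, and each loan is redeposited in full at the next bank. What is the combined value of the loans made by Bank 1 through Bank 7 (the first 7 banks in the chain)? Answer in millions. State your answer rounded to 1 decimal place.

3141.3 million

Bank i lends (1 − rr)^i of the original deposit: Bank 1 lends 890·0.8280 = 736.9200, Bank 2 lends 890·0.8280² ≈ 610.1698, and so on.
Summing a geometric series: total = 890·[0.8280·(1 − 0.8280^7) / (1 − 0.8280)] ≈ 3141.2659 million.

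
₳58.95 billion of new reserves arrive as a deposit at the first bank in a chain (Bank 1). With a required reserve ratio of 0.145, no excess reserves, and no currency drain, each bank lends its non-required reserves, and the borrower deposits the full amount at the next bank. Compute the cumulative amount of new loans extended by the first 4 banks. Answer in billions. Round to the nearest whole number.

₳162 billion

Bank i lends (1 − rr)^i of the original deposit: Bank 1 lends 58.95·0.8550 ≈ 50.4023, Bank 2 lends 58.95·0.8550² ≈ 43.0939, and so on.
Summing a geometric series: total = 58.95·[0.8550·(1 − 0.8550^4) / (1 − 0.8550)] ≈ 161.8442 billion.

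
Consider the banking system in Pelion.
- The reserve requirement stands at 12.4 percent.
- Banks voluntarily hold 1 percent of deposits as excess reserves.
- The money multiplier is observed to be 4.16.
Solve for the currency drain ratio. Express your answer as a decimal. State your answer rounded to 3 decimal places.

Using m = 4.16. From m = (1 + c)/(c + rr + e), rearranging gives 1 + c = m·(c + rr + e), so c·(1 − m) = m·(rr + e) − 1.
Hence c = [m·(rr + e) − 1]/(1 − m) = [4.16 × (0.124 + 0.01) − 1] / (1 − 4.16) ≈ 0.140051.

0.140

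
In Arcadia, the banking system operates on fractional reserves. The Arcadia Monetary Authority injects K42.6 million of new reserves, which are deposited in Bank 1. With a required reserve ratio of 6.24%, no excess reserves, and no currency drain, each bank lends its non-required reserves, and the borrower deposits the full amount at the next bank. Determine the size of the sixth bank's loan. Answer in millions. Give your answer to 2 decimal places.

K28.94 million

Each bank lends a fraction (1 − rr) = 0.9376 of the deposit it receives, so Bank 6 receives 42.6·0.9376^5 and lends 42.6·0.9376^6 ≈ 28.9411 million.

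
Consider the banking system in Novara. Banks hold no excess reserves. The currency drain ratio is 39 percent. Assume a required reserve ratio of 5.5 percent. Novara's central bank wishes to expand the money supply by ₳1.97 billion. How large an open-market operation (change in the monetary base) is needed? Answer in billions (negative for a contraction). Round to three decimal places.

The money multiplier is m = (1 + c) / (rr + c) = (1 + 0.39) / (0.055 + 0.39) ≈ 3.12360.
ΔMB = ΔM / m = (+1.97) / 3.12360 ≈ 0.6307 billion.

₳0.631 billion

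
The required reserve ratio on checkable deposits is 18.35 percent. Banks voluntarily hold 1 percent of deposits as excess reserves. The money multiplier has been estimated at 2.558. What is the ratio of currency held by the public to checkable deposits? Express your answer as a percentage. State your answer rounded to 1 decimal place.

Using m = 2.558. From m = (1 + c)/(c + rr + e), rearranging gives 1 + c = m·(c + rr + e), so c·(1 − m) = m·(rr + e) − 1.
Hence c = [m·(rr + e) − 1]/(1 − m) = [2.558 × (0.1835 + 0.01) − 1] / (1 − 2.558) ≈ 0.324151.

32.4%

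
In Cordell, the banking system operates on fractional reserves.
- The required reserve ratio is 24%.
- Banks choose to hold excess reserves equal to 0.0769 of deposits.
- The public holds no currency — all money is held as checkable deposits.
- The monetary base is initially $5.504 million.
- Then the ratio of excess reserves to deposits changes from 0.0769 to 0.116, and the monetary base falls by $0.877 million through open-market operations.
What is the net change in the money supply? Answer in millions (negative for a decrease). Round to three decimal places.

Before: m₁ = 1 / (0.24 + 0.0769) ≈ 3.15557, MB₁ = 5.504, so M₁ = 3.15557 × 5.504 ≈ 17.3683 million.
After: m₂ = 1 / (0.24 + 0.116) ≈ 2.80899, MB₂ = 5.504 − 0.877 = 4.627, so M₂ = 2.80899 × 4.627 ≈ 12.9972 million.
ΔM = M₂ − M₁ = 12.9972 − 17.3683 = -4.3711 million.

-4.371 million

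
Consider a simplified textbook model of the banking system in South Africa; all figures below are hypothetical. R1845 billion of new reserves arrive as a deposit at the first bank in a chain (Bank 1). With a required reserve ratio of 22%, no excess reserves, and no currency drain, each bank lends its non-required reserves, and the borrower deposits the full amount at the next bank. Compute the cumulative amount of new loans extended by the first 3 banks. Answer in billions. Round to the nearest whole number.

R3437 billion

Bank i lends (1 − rr)^i of the original deposit: Bank 1 lends 1845·0.7800 = 1439.1000, Bank 2 lends 1845·0.7800² = 1122.4980, and so on.
Summing a geometric series: total = 1845·[0.7800·(1 − 0.7800^3) / (1 − 0.7800)] ≈ 3437.1464 billion.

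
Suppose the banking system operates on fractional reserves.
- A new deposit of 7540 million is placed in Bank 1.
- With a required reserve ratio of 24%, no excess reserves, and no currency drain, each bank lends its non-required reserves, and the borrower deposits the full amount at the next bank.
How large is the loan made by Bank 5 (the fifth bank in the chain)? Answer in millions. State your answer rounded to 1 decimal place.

Each bank lends a fraction (1 − rr) = 0.7600 of the deposit it receives, so Bank 5 receives 7540·0.7600^4 and lends 7540·0.7600^5 ≈ 1911.7861 million.

1911.8 million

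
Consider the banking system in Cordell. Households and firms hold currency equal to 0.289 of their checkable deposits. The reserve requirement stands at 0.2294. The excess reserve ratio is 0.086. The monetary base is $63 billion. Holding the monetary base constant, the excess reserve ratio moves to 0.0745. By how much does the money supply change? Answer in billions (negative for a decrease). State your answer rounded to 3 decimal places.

Initially m₁ = (1 + 0.289) / (0.2294 + 0.086 + 0.289) ≈ 2.132694, so M₁ = 2.132694 × 63 ≈ 134.3597 billion.
After the change m₂ = (1 + 0.289) / (0.2294 + 0.0745 + 0.289) ≈ 2.174060, so M₂ = 2.174060 × 63 ≈ 136.9658 billion.
ΔM = M₂ − M₁ = 136.9658 − 134.3597 = 2.6061 billion.

$2.606 billion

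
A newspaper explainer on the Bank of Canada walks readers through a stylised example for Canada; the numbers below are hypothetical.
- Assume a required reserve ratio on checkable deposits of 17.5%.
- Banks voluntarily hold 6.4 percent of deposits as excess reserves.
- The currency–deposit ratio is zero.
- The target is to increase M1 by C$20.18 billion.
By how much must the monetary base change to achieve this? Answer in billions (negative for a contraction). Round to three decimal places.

C$4.823 billion

The money multiplier is m = 1 / (rr + e) = 1 / (0.175 + 0.064) ≈ 4.184100.
ΔMB = ΔM / m = (+20.18) / 4.184100 ≈ 4.823 billion.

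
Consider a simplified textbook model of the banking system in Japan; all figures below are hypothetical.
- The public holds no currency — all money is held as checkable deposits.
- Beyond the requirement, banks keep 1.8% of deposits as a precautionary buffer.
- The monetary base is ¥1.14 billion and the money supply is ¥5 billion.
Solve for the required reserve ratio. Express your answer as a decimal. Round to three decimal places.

0.210

Using m = M/MB = 5/1.14 ≈ 4.385965. Since m = (1 + c)/(c + rr + e), the denominator satisfies c + rr + e = (1 + c)/m = (1 + 0) / 4.385965 ≈ 0.228000.
With c = 0 and e = 0.018, the required reserve ratio is 0.228000 − 0 − 0.018 = 0.21.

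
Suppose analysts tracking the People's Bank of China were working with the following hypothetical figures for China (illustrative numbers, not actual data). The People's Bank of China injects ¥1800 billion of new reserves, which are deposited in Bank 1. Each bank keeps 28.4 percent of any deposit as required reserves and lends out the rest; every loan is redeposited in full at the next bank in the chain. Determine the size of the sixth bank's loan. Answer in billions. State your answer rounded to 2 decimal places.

¥242.52 billion

Each bank lends a fraction (1 − rr) = 0.7160 of the deposit it receives, so Bank 6 receives 1800·0.7160^5 and lends 1800·0.7160^6 ≈ 242.5217 billion.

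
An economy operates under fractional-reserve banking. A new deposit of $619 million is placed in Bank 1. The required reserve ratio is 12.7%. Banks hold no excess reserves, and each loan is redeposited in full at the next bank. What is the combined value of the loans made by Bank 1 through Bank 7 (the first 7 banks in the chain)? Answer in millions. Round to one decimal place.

Bank i lends (1 − rr)^i of the original deposit: Bank 1 lends 619·0.8730 = 540.3870, Bank 2 lends 619·0.8730² ≈ 471.7579, and so on.
Summing a geometric series: total = 619·[0.8730·(1 − 0.8730^7) / (1 − 0.8730)] ≈ 2610.6407 million.

$2610.6 million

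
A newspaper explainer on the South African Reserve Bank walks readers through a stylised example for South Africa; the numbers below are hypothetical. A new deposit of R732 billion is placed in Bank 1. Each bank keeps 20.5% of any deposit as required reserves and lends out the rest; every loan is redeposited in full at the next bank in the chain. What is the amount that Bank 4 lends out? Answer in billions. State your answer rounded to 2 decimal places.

Each bank lends a fraction (1 − rr) = 0.7950 of the deposit it receives, so Bank 4 receives 732·0.7950^3 and lends 732·0.7950^4 ≈ 292.4015 billion.

R292.40 billion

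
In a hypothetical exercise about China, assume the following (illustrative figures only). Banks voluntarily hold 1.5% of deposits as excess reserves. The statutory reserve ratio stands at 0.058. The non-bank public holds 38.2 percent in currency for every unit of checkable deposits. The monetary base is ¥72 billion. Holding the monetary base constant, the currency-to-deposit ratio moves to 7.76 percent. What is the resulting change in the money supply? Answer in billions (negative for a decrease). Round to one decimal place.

Initially m₁ = (1 + 0.382) / (0.058 + 0.015 + 0.382) ≈ 3.0374, so M₁ = 3.0374 × 72 = 218.6928 billion.
After the change m₂ = (1 + 0.0776) / (0.058 + 0.015 + 0.0776) ≈ 7.1554, so M₂ = 7.1554 × 72 = 515.1888 billion.
ΔM = M₂ − M₁ = 515.1888 − 218.6928 = 296.496 billion.

¥296.5 billion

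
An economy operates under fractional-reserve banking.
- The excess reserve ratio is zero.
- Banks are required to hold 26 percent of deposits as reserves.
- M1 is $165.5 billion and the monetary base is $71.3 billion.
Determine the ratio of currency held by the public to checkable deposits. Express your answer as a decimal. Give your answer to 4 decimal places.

0.3001

Using m = M/MB = 165.5/71.3 ≈ 2.321178. From m = (1 + c)/(c + rr + e), rearranging gives 1 + c = m·(c + rr + e), so c·(1 − m) = m·(rr + e) − 1.
Hence c = [m·(rr + e) − 1]/(1 − m) = [2.321178 × (0.26 + 0) − 1] / (1 − 2.321178) ≈ 0.300106.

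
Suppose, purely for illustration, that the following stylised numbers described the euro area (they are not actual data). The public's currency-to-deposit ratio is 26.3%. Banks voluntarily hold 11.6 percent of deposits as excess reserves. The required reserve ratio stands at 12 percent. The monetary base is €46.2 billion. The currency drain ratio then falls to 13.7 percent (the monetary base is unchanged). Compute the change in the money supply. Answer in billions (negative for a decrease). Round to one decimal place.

Initially m₁ = (1 + 0.263) / (0.12 + 0.116 + 0.263) ≈ 2.5311, so M₁ = 2.5311 × 46.2 ≈ 116.9368 billion.
After the change m₂ = (1 + 0.137) / (0.12 + 0.116 + 0.137) ≈ 3.0483, so M₂ = 3.0483 × 46.2 ≈ 140.8315 billion.
ΔM = M₂ − M₁ = 140.8315 − 116.9368 = 23.8947 billion.

€23.9 billion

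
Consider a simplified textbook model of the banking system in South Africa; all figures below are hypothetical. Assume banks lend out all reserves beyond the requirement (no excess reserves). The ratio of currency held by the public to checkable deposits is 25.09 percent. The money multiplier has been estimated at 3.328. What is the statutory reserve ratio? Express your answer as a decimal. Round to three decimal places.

Using m = 3.328. Since m = (1 + c)/(c + rr + e), the denominator satisfies c + rr + e = (1 + c)/m = (1 + 0.2509) / 3.328 ≈ 0.375871.
With c = 0.2509 and e = 0, the statutory reserve ratio is 0.375871 − 0.2509 − 0 = 0.124971.

0.125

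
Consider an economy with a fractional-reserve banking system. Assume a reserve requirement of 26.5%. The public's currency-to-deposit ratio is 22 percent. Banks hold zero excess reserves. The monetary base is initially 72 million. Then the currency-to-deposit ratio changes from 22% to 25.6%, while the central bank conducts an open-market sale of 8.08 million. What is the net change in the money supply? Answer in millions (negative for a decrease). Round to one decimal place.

Before: m₁ = (1 + 0.22) / (0.265 + 0.22) ≈ 2.5155, MB₁ = 72, so M₁ = 2.5155 × 72 = 181.116 million.
After: m₂ = (1 + 0.256) / (0.265 + 0.256) ≈ 2.4107, MB₂ = 72 − 8.08 = 63.92, so M₂ = 2.4107 × 63.92 ≈ 154.0919 million.
ΔM = M₂ − M₁ = 154.0919 − 181.116 = -27.0241 million.

-27.0 million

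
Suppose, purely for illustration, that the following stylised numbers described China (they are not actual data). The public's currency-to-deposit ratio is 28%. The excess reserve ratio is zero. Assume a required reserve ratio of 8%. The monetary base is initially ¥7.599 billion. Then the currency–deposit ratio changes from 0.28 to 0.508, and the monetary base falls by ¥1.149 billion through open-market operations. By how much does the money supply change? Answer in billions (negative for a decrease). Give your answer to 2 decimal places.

Before: m₁ = (1 + 0.28) / (0.08 + 0.28) ≈ 3.5556, MB₁ = 7.599, so M₁ = 3.5556 × 7.599 ≈ 27.019 billion.
After: m₂ = (1 + 0.508) / (0.08 + 0.508) ≈ 2.5646, MB₂ = 7.599 − 1.149 = 6.45, so M₂ = 2.5646 × 6.45 ≈ 16.5417 billion.
ΔM = M₂ − M₁ = 16.5417 − 27.019 = -10.4773 billion.

-10.48 billion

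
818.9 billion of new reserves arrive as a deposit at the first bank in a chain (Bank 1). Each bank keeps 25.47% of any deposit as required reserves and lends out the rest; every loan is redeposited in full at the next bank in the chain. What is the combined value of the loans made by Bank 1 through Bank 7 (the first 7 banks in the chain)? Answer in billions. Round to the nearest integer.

Bank i lends (1 − rr)^i of the original deposit: Bank 1 lends 818.9·0.7453 ≈ 610.3262, Bank 2 lends 818.9·0.7453² ≈ 454.8761, and so on.
Summing a geometric series: total = 818.9·[0.7453·(1 − 0.7453^7) / (1 − 0.7453)] ≈ 2090.1638 billion.

2090 billion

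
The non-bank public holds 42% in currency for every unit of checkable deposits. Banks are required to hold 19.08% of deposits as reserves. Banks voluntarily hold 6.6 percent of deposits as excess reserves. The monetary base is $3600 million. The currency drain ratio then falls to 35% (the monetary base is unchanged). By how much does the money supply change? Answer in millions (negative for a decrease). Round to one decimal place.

$456.0 million

Initially m₁ = (1 + 0.42) / (0.1908 + 0.066 + 0.42) ≈ 2.098109, so M₁ = 2.098109 × 3600 = 7553.1924 million.
After the change m₂ = (1 + 0.35) / (0.1908 + 0.066 + 0.35) ≈ 2.224786, so M₂ = 2.224786 × 3600 = 8009.2296 million.
ΔM = M₂ − M₁ = 8009.2296 − 7553.1924 = 456.0372 million.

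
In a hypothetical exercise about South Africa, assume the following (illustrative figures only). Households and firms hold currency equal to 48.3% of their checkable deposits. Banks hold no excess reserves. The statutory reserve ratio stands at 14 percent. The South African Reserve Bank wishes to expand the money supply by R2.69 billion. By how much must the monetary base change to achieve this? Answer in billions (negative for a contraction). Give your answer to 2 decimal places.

R1.13 billion

The money multiplier is m = (1 + c) / (rr + c) = (1 + 0.483) / (0.14 + 0.483) ≈ 2.3804.
ΔMB = ΔM / m = (+2.69) / 2.3804 ≈ 1.1301 billion.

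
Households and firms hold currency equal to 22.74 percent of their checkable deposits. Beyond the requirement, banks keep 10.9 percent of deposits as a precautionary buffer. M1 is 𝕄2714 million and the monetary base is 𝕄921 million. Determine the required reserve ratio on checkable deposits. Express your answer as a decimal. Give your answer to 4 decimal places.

Using m = M/MB = 2714/921 ≈ 2.946797. Since m = (1 + c)/(c + rr + e), the denominator satisfies c + rr + e = (1 + c)/m = (1 + 0.2274) / 2.946797 ≈ 0.416520.
With c = 0.2274 and e = 0.109, the required reserve ratio on checkable deposits is 0.416520 − 0.2274 − 0.109 = 0.08012.

0.0801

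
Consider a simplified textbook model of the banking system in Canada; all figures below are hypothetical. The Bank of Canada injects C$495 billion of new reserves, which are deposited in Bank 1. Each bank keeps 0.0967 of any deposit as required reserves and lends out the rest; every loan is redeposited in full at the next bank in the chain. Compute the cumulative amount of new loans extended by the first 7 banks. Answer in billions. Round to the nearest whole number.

C$2355 billion

Bank i lends (1 − rr)^i of the original deposit: Bank 1 lends 495·0.9033 = 447.1335, Bank 2 lends 495·0.9033² ≈ 403.8957, and so on.
Summing a geometric series: total = 495·[0.9033·(1 − 0.9033^7) / (1 − 0.9033)] ≈ 2354.9229 billion.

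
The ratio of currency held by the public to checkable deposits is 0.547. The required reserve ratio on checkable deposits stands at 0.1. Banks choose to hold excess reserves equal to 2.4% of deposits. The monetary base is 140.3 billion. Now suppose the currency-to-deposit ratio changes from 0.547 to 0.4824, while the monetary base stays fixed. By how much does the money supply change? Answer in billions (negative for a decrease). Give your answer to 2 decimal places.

Initially m₁ = (1 + 0.547) / (0.1 + 0.024 + 0.547) ≈ 2.305514, so M₁ = 2.305514 × 140.3 ≈ 323.4636 billion.
After the change m₂ = (1 + 0.4824) / (0.1 + 0.024 + 0.4824) ≈ 2.444591, so M₂ = 2.444591 × 140.3 ≈ 342.9761 billion.
ΔM = M₂ − M₁ = 342.9761 − 323.4636 = 19.5125 billion.

19.51 billion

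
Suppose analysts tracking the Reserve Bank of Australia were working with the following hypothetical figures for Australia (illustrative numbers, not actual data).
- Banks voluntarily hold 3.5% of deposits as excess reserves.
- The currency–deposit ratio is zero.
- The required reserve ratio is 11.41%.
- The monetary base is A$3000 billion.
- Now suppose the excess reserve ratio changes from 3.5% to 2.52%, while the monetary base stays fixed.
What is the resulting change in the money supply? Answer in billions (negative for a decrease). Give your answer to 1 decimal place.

Initially m₁ = 1 / (0.1141 + 0.035) ≈ 6.706908, so M₁ = 6.706908 × 3000 = 20120.724 billion.
After the change m₂ = 1 / (0.1141 + 0.0252) ≈ 7.178751, so M₂ = 7.178751 × 3000 = 21536.253 billion.
ΔM = M₂ − M₁ = 21536.253 − 20120.724 = 1415.529 billion.

A$1415.5 billion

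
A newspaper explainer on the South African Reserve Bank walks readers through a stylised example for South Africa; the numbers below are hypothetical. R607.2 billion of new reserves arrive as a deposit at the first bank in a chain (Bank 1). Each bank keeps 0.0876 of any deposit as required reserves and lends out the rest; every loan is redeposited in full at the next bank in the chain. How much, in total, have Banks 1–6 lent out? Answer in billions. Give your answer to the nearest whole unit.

R2676 billion

Bank i lends (1 − rr)^i of the original deposit: Bank 1 lends 607.2·0.9124 ≈ 554.0093, Bank 2 lends 607.2·0.9124² ≈ 505.4781, and so on.
Summing a geometric series: total = 607.2·[0.9124·(1 − 0.9124^6) / (1 − 0.9124)] ≈ 2675.7208 billion.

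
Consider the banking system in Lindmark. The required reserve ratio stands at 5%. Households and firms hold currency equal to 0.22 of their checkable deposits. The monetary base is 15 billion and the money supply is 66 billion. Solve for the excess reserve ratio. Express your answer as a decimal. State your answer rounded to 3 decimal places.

Using m = M/MB = 66/15 = 4.400000. Since m = (1 + c)/(c + rr + e), the denominator satisfies c + rr + e = (1 + c)/m = (1 + 0.22) / 4.400000 ≈ 0.277273.
With c = 0.22 and rr = 0.05, the excess reserve ratio is 0.277273 − 0.22 − 0.05 = 0.007273.

0.007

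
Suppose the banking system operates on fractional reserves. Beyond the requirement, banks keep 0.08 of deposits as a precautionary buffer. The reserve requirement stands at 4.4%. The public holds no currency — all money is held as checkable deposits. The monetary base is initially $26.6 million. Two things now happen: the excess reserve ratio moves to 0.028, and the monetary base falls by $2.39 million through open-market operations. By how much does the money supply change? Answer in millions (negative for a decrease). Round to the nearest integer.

$122 million

Before: m₁ = 1 / (0.044 + 0.08) ≈ 8.0645, MB₁ = 26.6, so M₁ = 8.0645 × 26.6 = 214.5157 million.
After: m₂ = 1 / (0.044 + 0.028) ≈ 13.8889, MB₂ = 26.6 − 2.39 = 24.21, so M₂ = 13.8889 × 24.21 ≈ 336.2503 million.
ΔM = M₂ − M₁ = 336.2503 − 214.5157 = 121.7346 million.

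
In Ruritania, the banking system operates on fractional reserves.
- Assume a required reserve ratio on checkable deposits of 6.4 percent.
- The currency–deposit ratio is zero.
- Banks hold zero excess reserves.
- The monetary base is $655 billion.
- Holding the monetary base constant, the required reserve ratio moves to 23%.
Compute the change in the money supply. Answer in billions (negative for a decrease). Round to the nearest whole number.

-7387 billion

Initially m₁ = 1 / (0.064) = 15.6250, so M₁ = 15.6250 × 655 = 10234.375 billion.
After the change m₂ = 1 / (0.23) ≈ 4.3478, so M₂ = 4.3478 × 655 = 2847.809 billion.
ΔM = M₂ − M₁ = 2847.809 − 10234.375 = -7386.566 billion.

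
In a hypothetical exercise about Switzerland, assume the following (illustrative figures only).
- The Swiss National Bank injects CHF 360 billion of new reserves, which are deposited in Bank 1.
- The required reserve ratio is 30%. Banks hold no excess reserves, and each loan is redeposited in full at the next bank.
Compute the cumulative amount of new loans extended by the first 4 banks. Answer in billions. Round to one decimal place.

Bank i lends (1 − rr)^i of the original deposit: Bank 1 lends 360·0.7000 = 252.0000, Bank 2 lends 360·0.7000² = 176.4000, and so on.
Summing a geometric series: total = 360·[0.7000·(1 − 0.7000^4) / (1 − 0.7000)] = 638.3160 billion.

CHF 638.3 billion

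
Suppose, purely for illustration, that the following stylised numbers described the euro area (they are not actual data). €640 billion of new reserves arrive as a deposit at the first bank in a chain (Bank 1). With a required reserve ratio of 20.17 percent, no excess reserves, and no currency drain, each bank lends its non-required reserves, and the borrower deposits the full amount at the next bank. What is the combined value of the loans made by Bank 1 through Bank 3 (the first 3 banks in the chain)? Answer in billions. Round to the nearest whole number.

€1244 billion

Bank i lends (1 − rr)^i of the original deposit: Bank 1 lends 640·0.7983 = 510.9120, Bank 2 lends 640·0.7983² ≈ 407.8610, and so on.
Summing a geometric series: total = 640·[0.7983·(1 − 0.7983^3) / (1 − 0.7983)] ≈ 1244.3685 billion.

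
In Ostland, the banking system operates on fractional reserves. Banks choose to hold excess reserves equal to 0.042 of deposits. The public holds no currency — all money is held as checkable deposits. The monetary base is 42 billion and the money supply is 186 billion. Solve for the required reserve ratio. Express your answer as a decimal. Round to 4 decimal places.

0.1838

Using m = M/MB = 186/42 ≈ 4.428571. Since m = (1 + c)/(c + rr + e), the denominator satisfies c + rr + e = (1 + c)/m = (1 + 0) / 4.428571 ≈ 0.225806.
With c = 0 and e = 0.042, the required reserve ratio is 0.225806 − 0 − 0.042 = 0.183806.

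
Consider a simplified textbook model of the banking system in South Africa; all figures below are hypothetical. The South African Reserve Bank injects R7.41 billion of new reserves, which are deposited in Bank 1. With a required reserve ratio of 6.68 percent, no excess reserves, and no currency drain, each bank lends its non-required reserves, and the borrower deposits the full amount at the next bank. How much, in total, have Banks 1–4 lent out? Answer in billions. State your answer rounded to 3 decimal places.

Bank i lends (1 − rr)^i of the original deposit: Bank 1 lends 7.41·0.9332 ≈ 6.9150, Bank 2 lends 7.41·0.9332² ≈ 6.4531, and so on.
Summing a geometric series: total = 7.41·[0.9332·(1 − 0.9332^4) / (1 − 0.9332)] ≈ 25.0099 billion.

R25.010 billion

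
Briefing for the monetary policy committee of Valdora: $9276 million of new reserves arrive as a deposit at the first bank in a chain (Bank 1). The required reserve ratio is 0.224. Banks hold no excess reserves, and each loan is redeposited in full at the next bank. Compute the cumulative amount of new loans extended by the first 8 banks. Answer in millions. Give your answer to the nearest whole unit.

Bank i lends (1 − rr)^i of the original deposit: Bank 1 lends 9276·0.7760 = 7198.1760, Bank 2 lends 9276·0.7760² ≈ 5585.7846, and so on.
Summing a geometric series: total = 9276·[0.7760·(1 − 0.7760^8) / (1 − 0.7760)] ≈ 27909.3105 million.

$27909 million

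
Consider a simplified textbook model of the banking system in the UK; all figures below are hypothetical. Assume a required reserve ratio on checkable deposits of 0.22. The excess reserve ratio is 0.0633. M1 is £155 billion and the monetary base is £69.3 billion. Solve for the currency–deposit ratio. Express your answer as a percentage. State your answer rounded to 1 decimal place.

29.6%

Using m = M/MB = 155/69.3 ≈ 2.236652. From m = (1 + c)/(c + rr + e), rearranging gives 1 + c = m·(c + rr + e), so c·(1 − m) = m·(rr + e) − 1.
Hence c = [m·(rr + e) − 1]/(1 − m) = [2.236652 × (0.22 + 0.0633) − 1] / (1 − 2.236652) ≈ 0.296249.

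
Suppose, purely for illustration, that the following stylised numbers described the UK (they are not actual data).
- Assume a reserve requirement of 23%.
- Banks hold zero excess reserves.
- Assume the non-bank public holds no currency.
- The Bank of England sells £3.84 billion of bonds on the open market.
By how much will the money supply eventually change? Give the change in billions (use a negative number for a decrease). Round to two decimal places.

-16.70 billion

The simple money multiplier is m = 1/rr = 1/0.23 ≈ 4.3478.
An open-market sale reduces the monetary base by 3.84 billion, so ΔM = m × ΔMB = 4.3478 × (−3.84) ≈ -16.6956 billion.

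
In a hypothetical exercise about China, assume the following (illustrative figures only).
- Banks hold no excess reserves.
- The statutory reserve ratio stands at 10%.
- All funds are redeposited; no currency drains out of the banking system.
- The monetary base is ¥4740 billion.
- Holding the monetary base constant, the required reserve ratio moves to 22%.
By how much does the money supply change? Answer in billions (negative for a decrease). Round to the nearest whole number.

Initially m₁ = 1 / (0.1) = 10, so M₁ = 10 × 4740 = 47400 billion.
After the change m₂ = 1 / (0.22) ≈ 4.54545, so M₂ = 4.54545 × 4740 = 21545.433 billion.
ΔM = M₂ − M₁ = 21545.433 − 47400 = -25854.567 billion.

-25855 billion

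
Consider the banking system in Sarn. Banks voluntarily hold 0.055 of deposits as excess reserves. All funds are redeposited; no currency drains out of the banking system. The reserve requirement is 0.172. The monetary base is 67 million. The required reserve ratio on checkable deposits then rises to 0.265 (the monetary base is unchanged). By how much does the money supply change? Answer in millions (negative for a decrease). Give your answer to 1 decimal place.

-85.8 million

Initially m₁ = 1 / (0.172 + 0.055) ≈ 4.4053, so M₁ = 4.4053 × 67 = 295.1551 million.
After the change m₂ = 1 / (0.265 + 0.055) = 3.1250, so M₂ = 3.1250 × 67 = 209.375 million.
ΔM = M₂ − M₁ = 209.375 − 295.1551 = -85.7801 million.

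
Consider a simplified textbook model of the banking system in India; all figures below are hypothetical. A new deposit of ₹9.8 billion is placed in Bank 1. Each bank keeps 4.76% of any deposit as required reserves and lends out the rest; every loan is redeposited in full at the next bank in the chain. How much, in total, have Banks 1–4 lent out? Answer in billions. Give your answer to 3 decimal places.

Bank i lends (1 − rr)^i of the original deposit: Bank 1 lends 9.8·0.9524 ≈ 9.3335, Bank 2 lends 9.8·0.9524² ≈ 8.8892, and so on.
Summing a geometric series: total = 9.8·[0.9524·(1 − 0.9524^4) / (1 − 0.9524)] ≈ 34.7520 billion.

₹34.752 billion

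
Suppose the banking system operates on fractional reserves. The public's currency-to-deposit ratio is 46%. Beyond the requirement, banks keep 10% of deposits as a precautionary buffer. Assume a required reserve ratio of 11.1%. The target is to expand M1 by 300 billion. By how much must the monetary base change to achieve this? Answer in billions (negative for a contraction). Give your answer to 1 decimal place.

The money multiplier is m = (1 + c) / (rr + e + c) = (1 + 0.46) / (0.111 + 0.1 + 0.46) ≈ 2.17586.
ΔMB = ΔM / m = (+300) / 2.17586 ≈ 137.8765 billion.

137.9 billion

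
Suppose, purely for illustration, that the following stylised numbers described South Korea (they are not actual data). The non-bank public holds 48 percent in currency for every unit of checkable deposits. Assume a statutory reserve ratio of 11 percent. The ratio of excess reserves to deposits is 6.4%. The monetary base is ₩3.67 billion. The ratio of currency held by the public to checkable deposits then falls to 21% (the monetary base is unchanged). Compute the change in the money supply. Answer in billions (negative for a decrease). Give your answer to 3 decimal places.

Initially m₁ = (1 + 0.48) / (0.11 + 0.064 + 0.48) ≈ 2.26300, so M₁ = 2.26300 × 3.67 ≈ 8.3052 billion.
After the change m₂ = (1 + 0.21) / (0.11 + 0.064 + 0.21) ≈ 3.15104, so M₂ = 3.15104 × 3.67 ≈ 11.5643 billion.
ΔM = M₂ − M₁ = 11.5643 − 8.3052 = 3.2591 billion.

₩3.259 billion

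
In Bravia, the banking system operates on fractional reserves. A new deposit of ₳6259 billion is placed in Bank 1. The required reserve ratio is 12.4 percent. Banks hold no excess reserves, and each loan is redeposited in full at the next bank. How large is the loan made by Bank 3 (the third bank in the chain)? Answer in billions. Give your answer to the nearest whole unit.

₳4207 billion

Each bank lends a fraction (1 − rr) = 0.8760 of the deposit it receives, so Bank 3 receives 6259·0.8760^2 and lends 6259·0.8760^3 ≈ 4207.4336 billion.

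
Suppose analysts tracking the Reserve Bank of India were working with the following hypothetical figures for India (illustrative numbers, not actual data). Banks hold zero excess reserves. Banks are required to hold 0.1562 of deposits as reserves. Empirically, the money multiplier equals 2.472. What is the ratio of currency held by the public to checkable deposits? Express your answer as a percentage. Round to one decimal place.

41.7%

Using m = 2.472. From m = (1 + c)/(c + rr + e), rearranging gives 1 + c = m·(c + rr + e), so c·(1 − m) = m·(rr + e) − 1.
Hence c = [m·(rr + e) − 1]/(1 − m) = [2.472 × (0.1562 + 0) − 1] / (1 − 2.472) ≈ 0.417034.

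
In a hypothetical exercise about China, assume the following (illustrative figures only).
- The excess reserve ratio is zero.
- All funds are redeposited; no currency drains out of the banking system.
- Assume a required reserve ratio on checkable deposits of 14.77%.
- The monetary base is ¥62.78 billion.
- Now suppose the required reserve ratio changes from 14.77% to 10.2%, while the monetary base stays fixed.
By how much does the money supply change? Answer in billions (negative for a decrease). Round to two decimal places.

Initially m₁ = 1 / (0.1477) ≈ 6.77048, so M₁ = 6.77048 × 62.78 ≈ 425.0507 billion.
After the change m₂ = 1 / (0.102) ≈ 9.80392, so M₂ = 9.80392 × 62.78 ≈ 615.4901 billion.
ΔM = M₂ − M₁ = 615.4901 − 425.0507 = 190.4394 billion.

¥190.44 billion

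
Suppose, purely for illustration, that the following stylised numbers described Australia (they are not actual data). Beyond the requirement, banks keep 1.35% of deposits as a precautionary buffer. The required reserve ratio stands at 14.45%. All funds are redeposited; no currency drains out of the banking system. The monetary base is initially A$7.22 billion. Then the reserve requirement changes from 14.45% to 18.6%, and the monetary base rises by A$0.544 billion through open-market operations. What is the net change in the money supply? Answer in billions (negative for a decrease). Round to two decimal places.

-6.78 billion

Before: m₁ = 1 / (0.1445 + 0.0135) ≈ 6.3291, MB₁ = 7.22, so M₁ = 6.3291 × 7.22 ≈ 45.6961 billion.
After: m₂ = 1 / (0.186 + 0.0135) ≈ 5.0125, MB₂ = 7.22 + 0.544 = 7.764, so M₂ = 5.0125 × 7.764 ≈ 38.917 billion.
ΔM = M₂ − M₁ = 38.917 − 45.6961 = -6.7791 billion.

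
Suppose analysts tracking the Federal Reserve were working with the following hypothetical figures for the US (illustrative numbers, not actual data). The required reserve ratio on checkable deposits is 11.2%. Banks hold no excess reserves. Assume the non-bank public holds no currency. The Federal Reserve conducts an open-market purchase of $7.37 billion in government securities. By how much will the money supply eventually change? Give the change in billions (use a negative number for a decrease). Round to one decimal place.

$65.8 billion

The simple money multiplier is m = 1/rr = 1/0.112 ≈ 8.9286.
An open-market purchase increases the monetary base by 7.37 billion, so ΔM = m × ΔMB = 8.9286 × 7.37 ≈ 65.8038 billion.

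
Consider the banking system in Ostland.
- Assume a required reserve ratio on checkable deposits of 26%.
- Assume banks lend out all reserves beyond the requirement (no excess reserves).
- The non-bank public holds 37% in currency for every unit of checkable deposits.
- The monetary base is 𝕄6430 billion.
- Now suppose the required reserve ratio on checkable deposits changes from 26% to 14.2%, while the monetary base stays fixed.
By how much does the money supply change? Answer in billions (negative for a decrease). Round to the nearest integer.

𝕄3223 billion

Initially m₁ = (1 + 0.37) / (0.26 + 0.37) ≈ 2.17460, so M₁ = 2.17460 × 6430 = 13982.678 billion.
After the change m₂ = (1 + 0.37) / (0.142 + 0.37) ≈ 2.67578, so M₂ = 2.67578 × 6430 = 17205.2654 billion.
ΔM = M₂ − M₁ = 17205.2654 − 13982.678 = 3222.5874 billion.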